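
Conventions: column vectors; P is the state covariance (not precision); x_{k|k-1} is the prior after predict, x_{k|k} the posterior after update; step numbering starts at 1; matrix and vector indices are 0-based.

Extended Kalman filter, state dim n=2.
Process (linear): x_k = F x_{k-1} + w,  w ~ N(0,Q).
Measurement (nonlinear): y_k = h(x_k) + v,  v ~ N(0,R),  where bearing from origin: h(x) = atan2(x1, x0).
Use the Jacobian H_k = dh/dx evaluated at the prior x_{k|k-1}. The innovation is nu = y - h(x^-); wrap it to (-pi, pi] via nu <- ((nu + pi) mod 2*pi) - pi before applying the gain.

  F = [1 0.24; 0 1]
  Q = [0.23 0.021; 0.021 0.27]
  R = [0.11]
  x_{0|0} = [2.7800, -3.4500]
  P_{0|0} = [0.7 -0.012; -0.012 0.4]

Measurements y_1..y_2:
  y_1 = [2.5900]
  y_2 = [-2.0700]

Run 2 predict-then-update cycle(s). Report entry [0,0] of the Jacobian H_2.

step 1: x^-=[1.9520, -3.4500]  P^-=[0.9473 0.1050; 0.1050 0.6700]  H_jac=[0.2196 0.1242]  S=[0.1717]  K=[1.2871; 0.6189]  nu=[-2.6373]  x^+=[-1.4423, -5.0822]  P^+=[0.6628 -0.0318; -0.0318 0.6042]
step 2: x^-=[-2.6621, -5.0822]  P^-=[0.9123 0.1342; 0.1342 0.8742]  H_jac=[0.1544 -0.0809]  S=[0.1341]  K=[0.9694; -0.3727]  nu=[-0.0167]  x^+=[-2.6783, -5.0760]  P^+=[0.7863 0.1827; 0.1827 0.8556]

H_jac[0,0] = 0.1544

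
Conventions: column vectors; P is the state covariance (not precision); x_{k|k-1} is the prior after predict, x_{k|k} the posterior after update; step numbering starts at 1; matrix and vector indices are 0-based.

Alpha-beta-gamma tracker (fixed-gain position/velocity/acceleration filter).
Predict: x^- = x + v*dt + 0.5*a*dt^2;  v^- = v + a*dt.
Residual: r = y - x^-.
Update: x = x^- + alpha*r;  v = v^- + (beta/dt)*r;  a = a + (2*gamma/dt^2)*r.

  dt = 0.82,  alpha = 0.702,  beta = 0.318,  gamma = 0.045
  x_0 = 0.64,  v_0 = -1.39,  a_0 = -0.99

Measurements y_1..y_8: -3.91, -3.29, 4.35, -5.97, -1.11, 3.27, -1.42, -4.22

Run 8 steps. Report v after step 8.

v_post = -0.7584

step 1: x_pred=-0.8326  r=-3.0774  x^+=-2.9929  v^+=-3.3952  a^+=-1.4019
step 2: x_pred=-6.2483  r=2.9583  x^+=-4.1716  v^+=-3.3975  a^+=-1.0059
step 3: x_pred=-7.2957  r=11.6457  x^+=0.8796  v^+=0.2939  a^+=0.5528
step 4: x_pred=1.3064  r=-7.2764  x^+=-3.8016  v^+=-2.0746  a^+=-0.4211
step 5: x_pred=-5.6444  r=4.5344  x^+=-2.4612  v^+=-0.6615  a^+=0.1858
step 6: x_pred=-2.9412  r=6.2112  x^+=1.4191  v^+=1.8996  a^+=1.0172
step 7: x_pred=3.3187  r=-4.7387  x^+=-0.0079  v^+=0.8960  a^+=0.3829
step 8: x_pred=0.8556  r=-5.0756  x^+=-2.7075  v^+=-0.7584  a^+=-0.2965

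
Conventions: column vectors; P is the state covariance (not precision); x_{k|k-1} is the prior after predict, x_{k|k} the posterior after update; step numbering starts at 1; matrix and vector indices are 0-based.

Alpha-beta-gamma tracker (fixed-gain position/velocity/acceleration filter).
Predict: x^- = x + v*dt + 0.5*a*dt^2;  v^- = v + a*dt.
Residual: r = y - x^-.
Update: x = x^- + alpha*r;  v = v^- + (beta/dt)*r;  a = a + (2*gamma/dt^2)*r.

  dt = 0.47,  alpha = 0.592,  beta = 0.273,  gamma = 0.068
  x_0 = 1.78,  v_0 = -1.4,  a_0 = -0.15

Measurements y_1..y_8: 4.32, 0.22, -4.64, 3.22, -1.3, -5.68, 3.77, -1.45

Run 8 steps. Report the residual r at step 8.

resid = -2.2691

step 1: x_pred=1.1054  r=3.2146  x^+=3.0085  v^+=0.3967  a^+=1.8291
step 2: x_pred=3.3969  r=-3.1769  x^+=1.5162  v^+=-0.5890  a^+=-0.1268
step 3: x_pred=1.2254  r=-5.8654  x^+=-2.2469  v^+=-4.0555  a^+=-3.7379
step 4: x_pred=-4.5659  r=7.7859  x^+=0.0434  v^+=-1.2899  a^+=1.0556
step 5: x_pred=-0.4463  r=-0.8537  x^+=-0.9517  v^+=-1.2896  a^+=0.5299
step 6: x_pred=-1.4993  r=-4.1807  x^+=-3.9743  v^+=-3.4689  a^+=-2.0440
step 7: x_pred=-5.8304  r=9.6004  x^+=-0.1470  v^+=1.1468  a^+=3.8667
step 8: x_pred=0.8191  r=-2.2691  x^+=-0.5242  v^+=1.6461  a^+=2.4697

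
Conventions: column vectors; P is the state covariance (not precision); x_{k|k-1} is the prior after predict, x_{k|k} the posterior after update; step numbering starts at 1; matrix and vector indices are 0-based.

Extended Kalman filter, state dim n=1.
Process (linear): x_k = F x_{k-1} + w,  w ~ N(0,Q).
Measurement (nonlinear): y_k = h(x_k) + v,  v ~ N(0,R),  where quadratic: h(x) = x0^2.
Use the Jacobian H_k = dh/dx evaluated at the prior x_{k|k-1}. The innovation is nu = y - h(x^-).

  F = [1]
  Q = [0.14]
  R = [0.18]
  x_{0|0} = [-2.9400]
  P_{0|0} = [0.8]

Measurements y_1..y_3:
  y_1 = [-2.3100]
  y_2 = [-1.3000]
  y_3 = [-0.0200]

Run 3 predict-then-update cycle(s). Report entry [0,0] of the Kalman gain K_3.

K[0,0] = -0.3071

step 1: x^-=[-2.9400]  P^-=[0.9400]  H_jac=[-5.8800]  S=[32.6799]  K=[-0.1691]  nu=[-10.9536]  x^+=[-1.0874]  P^+=[0.0052]
step 2: x^-=[-1.0874]  P^-=[0.1452]  H_jac=[-2.1748]  S=[0.8667]  K=[-0.3643]  nu=[-2.4824]  x^+=[-0.1830]  P^+=[0.0302]
step 3: x^-=[-0.1830]  P^-=[0.1702]  H_jac=[-0.3660]  S=[0.2028]  K=[-0.3071]  nu=[-0.0535]  x^+=[-0.1666]  P^+=[0.1510]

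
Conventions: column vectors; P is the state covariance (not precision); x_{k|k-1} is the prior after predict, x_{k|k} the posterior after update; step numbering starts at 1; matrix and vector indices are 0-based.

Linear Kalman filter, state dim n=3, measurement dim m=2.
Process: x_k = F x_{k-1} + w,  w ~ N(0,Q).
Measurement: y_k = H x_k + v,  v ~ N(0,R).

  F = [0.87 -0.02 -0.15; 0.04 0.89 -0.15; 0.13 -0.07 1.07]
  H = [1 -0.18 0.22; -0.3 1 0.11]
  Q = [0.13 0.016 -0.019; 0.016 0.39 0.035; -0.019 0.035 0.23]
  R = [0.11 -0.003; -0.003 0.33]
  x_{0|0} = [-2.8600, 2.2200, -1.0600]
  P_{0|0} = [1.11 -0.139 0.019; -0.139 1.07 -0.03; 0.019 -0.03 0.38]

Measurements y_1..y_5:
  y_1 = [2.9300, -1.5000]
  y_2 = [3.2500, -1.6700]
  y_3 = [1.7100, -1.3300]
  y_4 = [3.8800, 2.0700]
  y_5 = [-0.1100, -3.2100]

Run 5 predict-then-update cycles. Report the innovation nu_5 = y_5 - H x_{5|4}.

step 1: x^-=[-2.3736, 2.0204, -1.6614]  P^-=[0.9788 -0.0621 0.0735; -0.0621 1.2458 -0.1310; 0.0735 -0.1310 0.7014]  S=[1.2282 -0.5923; -0.5923 1.6759]  K=[0.8670 0.0990; 0.1243 0.7898; 0.2204 0.0326]  nu=[6.0328, -4.0497]  x^+=[2.4557, -0.4280, -0.4637]  P^+=[0.1409 0.0874 -0.1369; 0.0874 0.2977 -0.1023; -0.1369 -0.1023 0.6484]
step 2: x^-=[2.2146, -0.2132, -0.1470]  P^-=[0.2835 0.1298 -0.2359; 0.1298 0.6758 -0.1787; -0.2359 -0.1787 0.9519]  S=[0.3250 -0.0960; -0.0960 0.9412]  K=[0.6665 0.0880; 0.1009 0.6661; 0.0168 -0.0017]  nu=[1.0294, -0.7763]  x^+=[2.8324, -0.6264, -0.1283]  P^+=[0.1431 0.0963 -0.2394; 0.0963 0.2679 -0.1771; -0.2394 -0.1771 0.9518]
step 3: x^-=[2.4959, -0.4249, 0.2748]  P^-=[0.3179 0.1679 -0.3776; 0.1679 0.6808 -0.2990; -0.3776 -0.2990 1.2816]  S=[0.3091 -0.0894; -0.0894 0.9134]  K=[0.6913 0.1016; 0.1268 0.6667; -0.1539 -0.0640]  nu=[-0.9229, -0.1865]  x^+=[1.8390, -0.6663, 0.4287]  P^+=[0.1733 0.1213 -0.3441; 0.1213 0.2850 -0.2639; -0.3441 -0.2639 1.2723]
step 4: x^-=[1.5489, -0.5837, 0.7444]  P^-=[0.3739 0.2208 -0.5217; 0.2208 0.7279 -0.4344; -0.5217 -0.4344 1.6326]  S=[0.3119 -0.0839; -0.0839 0.9177]  K=[0.7366 0.1232; 0.1654 0.6841; -0.3067 -0.1352]  nu=[2.0623, 3.0365]  x^+=[3.4419, 1.8346, -0.2986]  P^+=[0.2060 0.1495 -0.4475; 0.1495 0.3089 -0.3532; -0.4475 -0.3532 1.5934]
step 5: x^-=[3.0026, 1.8152, -0.0005]  P^-=[0.4314 0.2763 -0.6645; 0.2763 0.7812 -0.5725; -0.6645 -0.5725 1.9850]  S=[0.3163 -0.0776; -0.0776 0.9262]  K=[0.7801 0.1451; 0.2033 0.7030; -0.4445 -0.2044]  nu=[-2.7857, -4.1244]  x^+=[0.2312, -1.6507, 2.0811]  P^+=[0.2370 0.1765 -0.5447; 0.1765 0.3326 -0.4383; -0.5447 -0.4383 1.8979]

innov = [-2.7857, -4.1244]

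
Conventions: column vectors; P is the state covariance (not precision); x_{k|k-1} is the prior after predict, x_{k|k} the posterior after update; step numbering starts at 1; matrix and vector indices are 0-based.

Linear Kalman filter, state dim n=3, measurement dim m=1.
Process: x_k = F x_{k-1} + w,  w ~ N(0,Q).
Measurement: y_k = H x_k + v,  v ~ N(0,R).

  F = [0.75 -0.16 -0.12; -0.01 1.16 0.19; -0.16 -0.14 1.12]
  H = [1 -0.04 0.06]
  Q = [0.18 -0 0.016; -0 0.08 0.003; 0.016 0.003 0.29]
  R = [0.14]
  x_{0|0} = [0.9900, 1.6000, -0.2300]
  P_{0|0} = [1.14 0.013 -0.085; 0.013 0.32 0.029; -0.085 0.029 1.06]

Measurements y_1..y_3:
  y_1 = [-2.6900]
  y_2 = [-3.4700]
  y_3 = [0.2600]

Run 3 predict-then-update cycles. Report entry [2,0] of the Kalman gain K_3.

K[2,0] = -0.7362

step 1: x^-=[0.5141, 1.8024, -0.6400]  P^-=[0.8580 -0.0979 -0.3349; -0.0979 0.5618 0.2165; -0.3349 0.2165 1.6771]  S=[0.9715]  K=[0.8665; -0.1105; -0.2500]  nu=[-3.0936]  x^+=[-2.1664, 2.1444, 0.1335]  P^+=[0.1286 -0.0049 -0.1244; -0.0049 0.5499 0.1896; -0.1244 0.1896 1.6163]
step 2: x^-=[-1.9839, 2.5345, 0.1959]  P^-=[0.3205 -0.1941 -0.3416; -0.1941 0.9625 0.5052; -0.3416 0.5052 2.3165]  S=[0.4425]  K=[0.6955; -0.4572; -0.5036]  nu=[-1.3964]  x^+=[-2.9552, 3.1730, 0.8992]  P^+=[0.1064 -0.0534 -0.1866; -0.0534 0.8700 0.4033; -0.1866 0.4033 2.2043]
step 3: x^-=[-2.8320, 3.8811, 1.0357]  P^-=[0.3558 -0.3543 -0.4952; -0.3543 1.5100 0.8618; -0.4952 0.8618 3.0128]  S=[0.4738]  K=[0.7181; -0.7661; -0.7362]  nu=[3.1851]  x^+=[-0.5449, 1.4411, -1.3093]  P^+=[0.1115 -0.0937 -0.2446; -0.0937 1.2319 0.5946; -0.2446 0.5946 2.7560]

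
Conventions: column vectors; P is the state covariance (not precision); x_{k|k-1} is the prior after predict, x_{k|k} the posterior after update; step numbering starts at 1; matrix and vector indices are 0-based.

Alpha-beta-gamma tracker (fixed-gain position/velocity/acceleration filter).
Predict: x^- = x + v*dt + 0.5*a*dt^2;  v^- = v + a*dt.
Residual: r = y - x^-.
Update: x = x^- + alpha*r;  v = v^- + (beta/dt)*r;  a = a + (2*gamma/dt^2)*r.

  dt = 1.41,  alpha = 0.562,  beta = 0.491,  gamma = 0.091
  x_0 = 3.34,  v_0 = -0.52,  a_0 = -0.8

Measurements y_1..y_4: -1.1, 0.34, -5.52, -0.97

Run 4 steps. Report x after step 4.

step 1: x_pred=1.8116  r=-2.9116  x^+=0.1753  v^+=-2.6619  a^+=-1.0665
step 2: x_pred=-4.6382  r=4.9782  x^+=-1.8404  v^+=-2.4322  a^+=-0.6108
step 3: x_pred=-5.8770  r=0.3570  x^+=-5.6764  v^+=-3.1691  a^+=-0.5781
step 4: x_pred=-10.7195  r=9.7495  x^+=-5.2403  v^+=-0.5892  a^+=0.3144

x_post = -5.2403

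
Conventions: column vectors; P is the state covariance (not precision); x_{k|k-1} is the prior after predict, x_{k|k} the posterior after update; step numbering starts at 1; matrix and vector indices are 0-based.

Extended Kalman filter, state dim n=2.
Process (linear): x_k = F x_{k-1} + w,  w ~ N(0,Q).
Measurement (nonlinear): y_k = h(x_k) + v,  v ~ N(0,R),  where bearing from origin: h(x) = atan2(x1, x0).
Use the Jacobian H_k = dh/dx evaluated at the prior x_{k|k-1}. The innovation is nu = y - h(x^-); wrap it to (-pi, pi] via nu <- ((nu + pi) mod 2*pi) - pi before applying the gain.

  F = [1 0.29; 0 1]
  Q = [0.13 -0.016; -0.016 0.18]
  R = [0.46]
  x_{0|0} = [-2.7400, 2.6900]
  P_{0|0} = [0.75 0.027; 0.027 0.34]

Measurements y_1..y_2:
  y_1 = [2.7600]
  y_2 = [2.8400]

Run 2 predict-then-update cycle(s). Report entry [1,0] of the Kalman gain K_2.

step 1: x^-=[-1.9599, 2.6900]  P^-=[0.9243 0.1096; 0.1096 0.5200]  H_jac=[-0.2428 -0.1769]  S=[0.5402]  K=[-0.4514; -0.2196]  nu=[0.5595]  x^+=[-2.2125, 2.5671]  P^+=[0.8142 0.0561; 0.0561 0.4940]
step 2: x^-=[-1.4680, 2.5671]  P^-=[1.0182 0.1833; 0.1833 0.6740]  H_jac=[-0.2935 -0.1679]  S=[0.5848]  K=[-0.5637; -0.2855]  nu=[0.7497]  x^+=[-1.8907, 2.3531]  P^+=[0.8324 0.0892; 0.0892 0.6263]

K[1,0] = -0.2855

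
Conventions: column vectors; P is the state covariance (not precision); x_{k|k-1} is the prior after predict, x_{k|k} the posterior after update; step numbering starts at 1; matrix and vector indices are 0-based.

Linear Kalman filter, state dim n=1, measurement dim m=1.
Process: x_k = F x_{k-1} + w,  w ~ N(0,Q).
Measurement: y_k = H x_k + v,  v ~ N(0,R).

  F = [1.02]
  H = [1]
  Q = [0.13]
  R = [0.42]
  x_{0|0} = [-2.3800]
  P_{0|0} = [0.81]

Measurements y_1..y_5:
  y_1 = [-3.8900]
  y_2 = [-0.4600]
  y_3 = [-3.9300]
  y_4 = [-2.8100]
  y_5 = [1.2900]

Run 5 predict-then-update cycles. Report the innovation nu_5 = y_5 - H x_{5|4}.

innov = [4.2298]

step 1: x^-=[-2.4276]  P^-=[0.9727]  S=[1.3927]  K=[0.6984]  nu=[-1.4624]  x^+=[-3.4490]  P^+=[0.2933]
step 2: x^-=[-3.5180]  P^-=[0.4352]  S=[0.8552]  K=[0.5089]  nu=[3.0580]  x^+=[-1.9618]  P^+=[0.2137]
step 3: x^-=[-2.0011]  P^-=[0.3524]  S=[0.7724]  K=[0.4562]  nu=[-1.9289]  x^+=[-2.8811]  P^+=[0.1916]
step 4: x^-=[-2.9387]  P^-=[0.3294]  S=[0.7494]  K=[0.4395]  nu=[0.1287]  x^+=[-2.8821]  P^+=[0.1846]
step 5: x^-=[-2.9398]  P^-=[0.3221]  S=[0.7421]  K=[0.4340]  nu=[4.2298]  x^+=[-1.1040]  P^+=[0.1823]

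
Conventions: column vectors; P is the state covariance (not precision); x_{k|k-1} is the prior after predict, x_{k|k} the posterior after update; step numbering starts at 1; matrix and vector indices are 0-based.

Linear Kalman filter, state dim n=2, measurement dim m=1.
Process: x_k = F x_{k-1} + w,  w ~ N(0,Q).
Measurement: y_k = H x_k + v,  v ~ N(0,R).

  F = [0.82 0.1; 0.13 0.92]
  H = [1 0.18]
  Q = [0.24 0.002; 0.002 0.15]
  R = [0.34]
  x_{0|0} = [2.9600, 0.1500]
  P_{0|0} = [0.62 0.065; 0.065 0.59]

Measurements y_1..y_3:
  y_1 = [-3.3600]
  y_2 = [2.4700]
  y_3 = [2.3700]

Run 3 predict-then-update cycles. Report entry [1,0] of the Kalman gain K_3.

step 1: x^-=[2.4422, 0.5228]  P^-=[0.6734 0.1723; 0.1723 0.6754]  S=[1.0973]  K=[0.6420; 0.2678]  nu=[-5.8963]  x^+=[-1.3430, -1.0560]  P^+=[0.2212 -0.0164; -0.0164 0.5967]
step 2: x^-=[-1.2069, -1.1461]  P^-=[0.3920 0.0679; 0.0679 0.6549]  S=[0.7777]  K=[0.5198; 0.2389]  nu=[3.8832]  x^+=[0.8116, -0.2184]  P^+=[0.1819 -0.0287; -0.0287 0.6105]
step 3: x^-=[0.6437, -0.0954]  P^-=[0.3637 0.0556; 0.0556 0.6629]  S=[0.7452]  K=[0.5015; 0.2347]  nu=[1.7435]  x^+=[1.5180, 0.3138]  P^+=[0.1763 -0.0321; -0.0321 0.6219]

K[1,0] = 0.2347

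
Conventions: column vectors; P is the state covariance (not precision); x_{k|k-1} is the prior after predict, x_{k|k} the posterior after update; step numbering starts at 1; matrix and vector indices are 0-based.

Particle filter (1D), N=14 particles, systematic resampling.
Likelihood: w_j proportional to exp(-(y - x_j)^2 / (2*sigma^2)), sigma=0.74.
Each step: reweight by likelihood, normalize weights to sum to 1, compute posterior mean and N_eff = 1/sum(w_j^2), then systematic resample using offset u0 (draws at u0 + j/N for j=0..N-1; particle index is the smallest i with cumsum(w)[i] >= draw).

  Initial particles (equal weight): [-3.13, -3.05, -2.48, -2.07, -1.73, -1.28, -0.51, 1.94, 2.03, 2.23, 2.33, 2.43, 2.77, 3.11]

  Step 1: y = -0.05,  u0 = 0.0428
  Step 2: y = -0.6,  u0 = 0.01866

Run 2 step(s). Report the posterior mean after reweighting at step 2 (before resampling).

step 1: w=[0.0001, 0.0002, 0.0037, 0.0193, 0.0610, 0.2017, 0.6618, 0.0216, 0.0155, 0.0070, 0.0046, 0.0029, 0.0006, 0.0001]  mean=-0.6431  Neff=2.0681  idx=[4, 5, 5, 5, 6, 6, 6, 6, 6, 6, 6, 6, 6, 8]
step 2: w=[0.0278, 0.0585, 0.0585, 0.0585, 0.0885, 0.0885, 0.0885, 0.0885, 0.0885, 0.0885, 0.0885, 0.0885, 0.0885, 0.0002]  mean=-0.6785  Neff=12.2632  idx=[0, 2, 3, 4, 5, 5, 6, 7, 8, 9, 9, 10, 11, 12]

post_mean = -0.6785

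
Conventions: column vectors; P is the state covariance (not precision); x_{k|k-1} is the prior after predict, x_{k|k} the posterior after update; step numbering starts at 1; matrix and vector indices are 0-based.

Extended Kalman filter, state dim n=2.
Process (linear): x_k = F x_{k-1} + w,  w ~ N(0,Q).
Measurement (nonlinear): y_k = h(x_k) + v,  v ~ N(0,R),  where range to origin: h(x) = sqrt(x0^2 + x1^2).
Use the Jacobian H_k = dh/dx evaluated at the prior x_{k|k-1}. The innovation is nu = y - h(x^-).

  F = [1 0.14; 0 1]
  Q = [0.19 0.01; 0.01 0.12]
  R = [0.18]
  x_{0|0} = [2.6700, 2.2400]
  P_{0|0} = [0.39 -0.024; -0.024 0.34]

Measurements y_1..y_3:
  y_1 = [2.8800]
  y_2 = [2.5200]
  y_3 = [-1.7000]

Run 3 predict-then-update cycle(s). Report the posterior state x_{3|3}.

step 1: x^-=[2.9836, 2.2400]  P^-=[0.5799 0.0336; 0.0336 0.4600]  H_jac=[0.7997 0.6004]  S=[0.7490]  K=[0.6462; 0.4046]  nu=[-0.8509]  x^+=[2.4338, 1.8957]  P^+=[0.2672 -0.1622; -0.1622 0.3374]
step 2: x^-=[2.6992, 1.8957]  P^-=[0.4184 -0.1050; -0.1050 0.4574]  H_jac=[0.8183 0.5747]  S=[0.5125]  K=[0.5503; 0.3453]  nu=[-0.7784]  x^+=[2.2708, 1.6270]  P^+=[0.2632 -0.2024; -0.2024 0.3963]
step 3: x^-=[2.4986, 1.6270]  P^-=[0.4043 -0.1369; -0.1369 0.5163]  H_jac=[0.8380 0.5457]  S=[0.4924]  K=[0.5363; 0.3391]  nu=[-4.6816]  x^+=[-0.0122, 0.0393]  P^+=[0.2627 -0.2265; -0.2265 0.4596]

x_post = [-0.0122, 0.0393]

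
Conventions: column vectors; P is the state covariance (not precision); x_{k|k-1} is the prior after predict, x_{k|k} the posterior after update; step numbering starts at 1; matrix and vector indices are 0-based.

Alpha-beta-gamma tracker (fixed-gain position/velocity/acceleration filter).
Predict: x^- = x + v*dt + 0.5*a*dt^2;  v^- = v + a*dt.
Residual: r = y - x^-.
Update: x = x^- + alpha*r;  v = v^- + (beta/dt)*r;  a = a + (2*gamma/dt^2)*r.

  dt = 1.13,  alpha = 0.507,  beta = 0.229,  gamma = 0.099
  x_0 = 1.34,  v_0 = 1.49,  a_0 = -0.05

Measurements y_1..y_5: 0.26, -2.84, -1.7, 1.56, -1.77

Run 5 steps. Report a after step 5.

step 1: x_pred=2.9918  r=-2.7318  x^+=1.6068  v^+=0.8799  a^+=-0.4736
step 2: x_pred=2.2987  r=-5.1387  x^+=-0.3066  v^+=-0.6967  a^+=-1.2704
step 3: x_pred=-1.9049  r=0.2049  x^+=-1.8010  v^+=-2.0907  a^+=-1.2386
step 4: x_pred=-4.9543  r=6.5143  x^+=-1.6516  v^+=-2.1702  a^+=-0.2285
step 5: x_pred=-4.2498  r=2.4798  x^+=-2.9925  v^+=-1.9259  a^+=0.1560

a_post = 0.1560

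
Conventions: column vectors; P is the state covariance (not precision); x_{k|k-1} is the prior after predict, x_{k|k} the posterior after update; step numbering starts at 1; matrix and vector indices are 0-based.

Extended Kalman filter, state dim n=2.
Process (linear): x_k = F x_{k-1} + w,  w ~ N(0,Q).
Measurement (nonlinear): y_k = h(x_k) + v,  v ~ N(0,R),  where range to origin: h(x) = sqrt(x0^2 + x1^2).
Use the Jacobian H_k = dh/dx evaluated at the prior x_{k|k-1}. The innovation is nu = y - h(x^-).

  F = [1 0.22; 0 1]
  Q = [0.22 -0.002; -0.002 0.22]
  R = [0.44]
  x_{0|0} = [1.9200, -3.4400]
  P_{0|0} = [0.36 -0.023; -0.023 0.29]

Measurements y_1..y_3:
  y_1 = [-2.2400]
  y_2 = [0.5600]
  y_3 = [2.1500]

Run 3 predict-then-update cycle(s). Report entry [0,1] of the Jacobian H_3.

step 1: x^-=[1.1632, -3.4400]  P^-=[0.5839 0.0388; 0.0388 0.5100]  H_jac=[0.3203 -0.9473]  S=[0.9340]  K=[0.1609; -0.5039]  nu=[-5.8713]  x^+=[0.2185, -0.4812]  P^+=[0.5597 0.1145; 0.1145 0.2728]
step 2: x^-=[0.1126, -0.4812]  P^-=[0.8433 0.1726; 0.1726 0.4928]  H_jac=[0.2279 -0.9737]  S=[0.8744]  K=[0.0277; -0.5038]  nu=[0.0658]  x^+=[0.1145, -0.5143]  P^+=[0.8427 0.1847; 0.1847 0.2709]
step 3: x^-=[0.0013, -0.5143]  P^-=[1.1571 0.2423; 0.2423 0.4909]  H_jac=[0.0025 -1.0000]  S=[0.9297]  K=[-0.2575; -0.5274]  nu=[1.6357]  x^+=[-0.4199, -1.3769]  P^+=[1.0954 0.1161; 0.1161 0.2323]

H_jac[0,1] = -1.0000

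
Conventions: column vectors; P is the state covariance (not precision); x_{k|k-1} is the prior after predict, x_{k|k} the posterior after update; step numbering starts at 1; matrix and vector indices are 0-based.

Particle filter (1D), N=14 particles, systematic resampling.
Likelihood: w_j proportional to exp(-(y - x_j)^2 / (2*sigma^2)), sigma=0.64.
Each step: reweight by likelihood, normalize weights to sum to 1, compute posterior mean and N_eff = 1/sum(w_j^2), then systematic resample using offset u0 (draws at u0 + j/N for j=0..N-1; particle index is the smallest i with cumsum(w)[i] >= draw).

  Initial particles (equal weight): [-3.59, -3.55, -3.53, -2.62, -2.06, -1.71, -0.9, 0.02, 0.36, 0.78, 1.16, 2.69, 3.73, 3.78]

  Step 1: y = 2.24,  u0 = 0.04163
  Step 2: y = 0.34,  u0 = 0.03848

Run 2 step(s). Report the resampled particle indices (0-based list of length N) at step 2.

resampled_idx = [0, 0, 0, 0, 0, 1, 1, 1, 2, 2, 2, 3, 3, 3]

step 1: w=[0.0000, 0.0000, 0.0000, 0.0000, 0.0000, 0.0000, 0.0000, 0.0020, 0.0108, 0.0601, 0.1952, 0.6331, 0.0539, 0.0448]  mean=2.3510  Neff=2.2341  idx=[9, 10, 10, 10, 11, 11, 11, 11, 11, 11, 11, 11, 11, 13]
step 2: w=[0.3723, 0.2075, 0.2075, 0.2075, 0.0006, 0.0006, 0.0006, 0.0006, 0.0006, 0.0006, 0.0006, 0.0006, 0.0006, 0.0000]  mean=1.0262  Neff=3.7331  idx=[0, 0, 0, 0, 0, 1, 1, 1, 2, 2, 2, 3, 3, 3]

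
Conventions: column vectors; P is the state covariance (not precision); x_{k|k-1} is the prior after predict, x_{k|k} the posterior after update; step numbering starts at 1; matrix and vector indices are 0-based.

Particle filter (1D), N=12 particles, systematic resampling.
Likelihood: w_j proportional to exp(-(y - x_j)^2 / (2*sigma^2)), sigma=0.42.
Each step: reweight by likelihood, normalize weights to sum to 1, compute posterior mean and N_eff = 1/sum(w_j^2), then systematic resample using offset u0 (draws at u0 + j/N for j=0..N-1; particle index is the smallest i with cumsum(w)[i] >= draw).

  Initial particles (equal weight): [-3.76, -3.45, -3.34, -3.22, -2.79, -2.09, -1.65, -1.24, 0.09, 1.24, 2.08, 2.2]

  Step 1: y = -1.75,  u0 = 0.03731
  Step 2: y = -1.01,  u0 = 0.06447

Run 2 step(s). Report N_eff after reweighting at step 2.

step 1: w=[0.0000, 0.0001, 0.0003, 0.0010, 0.0210, 0.3244, 0.4377, 0.2154, 0.0000, 0.0000, 0.0000, 0.0000]  mean=-1.7307  Neff=2.9099  idx=[5, 5, 5, 5, 6, 6, 6, 6, 6, 7, 7, 7]
step 2: w=[0.0085, 0.0085, 0.0085, 0.0085, 0.0729, 0.0729, 0.0729, 0.0729, 0.0729, 0.2004, 0.2004, 0.2004]  mean=-1.4185  Neff=6.7851  idx=[4, 5, 6, 7, 8, 9, 9, 10, 10, 11, 11, 11]

N_eff = 6.7851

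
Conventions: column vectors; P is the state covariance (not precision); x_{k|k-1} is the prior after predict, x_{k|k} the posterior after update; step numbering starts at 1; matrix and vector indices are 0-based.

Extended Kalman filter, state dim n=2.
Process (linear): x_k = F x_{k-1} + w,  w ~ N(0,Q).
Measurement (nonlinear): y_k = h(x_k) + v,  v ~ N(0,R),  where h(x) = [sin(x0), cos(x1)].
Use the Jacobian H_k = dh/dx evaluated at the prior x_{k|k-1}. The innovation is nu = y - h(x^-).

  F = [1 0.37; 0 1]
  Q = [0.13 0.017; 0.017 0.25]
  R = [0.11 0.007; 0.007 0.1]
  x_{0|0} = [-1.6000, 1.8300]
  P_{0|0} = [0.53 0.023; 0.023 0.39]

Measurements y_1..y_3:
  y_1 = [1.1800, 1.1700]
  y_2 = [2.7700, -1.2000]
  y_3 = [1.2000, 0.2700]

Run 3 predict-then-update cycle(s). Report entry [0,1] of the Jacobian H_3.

step 1: x^-=[-0.9229, 1.8300]  P^-=[0.7304 0.1843; 0.1843 0.6400]  H_jac=[0.6035 0.0000; 0.0000 -0.9666]  S=[0.3760 -0.1005; -0.1005 0.6980]  K=[1.1482 -0.0899; 0.0612 -0.8775]  nu=[1.9774, 1.4263]  x^+=[1.2194, 0.6995]  P^+=[0.2082 0.0010; 0.0010 0.0903]
step 2: x^-=[1.4782, 0.6995]  P^-=[0.3513 0.0514; 0.0514 0.3403]  H_jac=[0.0925 0.0000; 0.0000 -0.6438]  S=[0.1130 0.0039; 0.0039 0.2411]  K=[0.2925 -0.1421; 0.0738 -0.9101]  nu=[1.7743, -1.9652]  x^+=[2.2763, 2.6190]  P^+=[0.3371 0.0189; 0.0189 0.1406]
step 3: x^-=[3.2453, 2.6190]  P^-=[0.5004 0.0879; 0.0879 0.3906]  H_jac=[-0.9946 0.0000; 0.0000 -0.4991]  S=[0.6050 0.0506; 0.0506 0.1973]  K=[-0.8216 -0.0115; -0.0632 -0.9718]  nu=[1.3036, 1.1365]  x^+=[2.1612, 1.4321]  P^+=[0.0909 0.0138; 0.0138 0.1956]

H_jac[0,1] = 0.0000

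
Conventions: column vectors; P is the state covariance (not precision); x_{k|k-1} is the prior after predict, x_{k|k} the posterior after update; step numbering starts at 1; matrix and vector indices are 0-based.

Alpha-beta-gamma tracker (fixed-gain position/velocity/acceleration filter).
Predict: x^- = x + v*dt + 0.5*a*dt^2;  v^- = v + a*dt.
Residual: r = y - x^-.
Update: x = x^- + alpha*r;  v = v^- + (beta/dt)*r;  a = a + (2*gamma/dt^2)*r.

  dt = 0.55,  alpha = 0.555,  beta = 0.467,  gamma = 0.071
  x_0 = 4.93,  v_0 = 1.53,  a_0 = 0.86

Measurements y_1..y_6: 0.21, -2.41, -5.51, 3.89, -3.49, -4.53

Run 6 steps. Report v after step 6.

step 1: x_pred=5.9016  r=-5.6916  x^+=2.7428  v^+=-2.8297  a^+=-1.8117
step 2: x_pred=0.9124  r=-3.3224  x^+=-0.9315  v^+=-6.6472  a^+=-3.3714
step 3: x_pred=-5.0974  r=-0.4126  x^+=-5.3264  v^+=-8.8518  a^+=-3.5651
step 4: x_pred=-10.7341  r=14.6241  x^+=-2.6177  v^+=1.6046  a^+=3.2998
step 5: x_pred=-1.2361  r=-2.2539  x^+=-2.4870  v^+=1.5057  a^+=2.2418
step 6: x_pred=-1.3198  r=-3.2102  x^+=-3.1015  v^+=0.0129  a^+=0.7348

v_post = 0.0129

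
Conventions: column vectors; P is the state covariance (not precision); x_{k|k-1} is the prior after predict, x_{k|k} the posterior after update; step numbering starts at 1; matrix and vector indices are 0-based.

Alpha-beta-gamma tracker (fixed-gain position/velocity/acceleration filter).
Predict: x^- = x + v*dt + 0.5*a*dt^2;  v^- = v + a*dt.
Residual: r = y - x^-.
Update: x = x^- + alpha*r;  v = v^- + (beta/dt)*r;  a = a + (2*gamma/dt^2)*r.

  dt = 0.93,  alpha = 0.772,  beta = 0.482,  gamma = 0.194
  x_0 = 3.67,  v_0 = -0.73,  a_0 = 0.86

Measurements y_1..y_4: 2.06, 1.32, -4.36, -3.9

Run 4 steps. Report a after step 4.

a_post = -0.8055

step 1: x_pred=3.3630  r=-1.3030  x^+=2.3571  v^+=-0.6055  a^+=0.2755
step 2: x_pred=1.9131  r=-0.5931  x^+=1.4552  v^+=-0.6567  a^+=0.0094
step 3: x_pred=0.8485  r=-5.2085  x^+=-3.1725  v^+=-3.3475  a^+=-2.3272
step 4: x_pred=-7.2920  r=3.3920  x^+=-4.6734  v^+=-3.7537  a^+=-0.8055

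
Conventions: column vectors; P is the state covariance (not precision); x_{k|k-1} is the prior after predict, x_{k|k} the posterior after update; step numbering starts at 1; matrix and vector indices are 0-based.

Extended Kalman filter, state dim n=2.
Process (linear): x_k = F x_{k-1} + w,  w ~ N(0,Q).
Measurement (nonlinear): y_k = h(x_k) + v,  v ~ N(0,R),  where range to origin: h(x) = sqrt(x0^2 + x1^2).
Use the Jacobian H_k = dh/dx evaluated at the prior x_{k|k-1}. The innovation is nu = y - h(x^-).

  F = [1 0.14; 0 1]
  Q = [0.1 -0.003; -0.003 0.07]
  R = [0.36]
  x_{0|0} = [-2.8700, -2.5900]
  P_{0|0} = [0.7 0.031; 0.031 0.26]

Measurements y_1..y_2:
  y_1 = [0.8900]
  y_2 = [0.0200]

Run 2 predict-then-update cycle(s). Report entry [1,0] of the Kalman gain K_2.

step 1: x^-=[-3.2326, -2.5900]  P^-=[0.8138 0.0644; 0.0644 0.3300]  H_jac=[-0.7804 -0.6253]  S=[1.0475]  K=[-0.6447; -0.2450]  nu=[-3.2522]  x^+=[-1.1358, -1.7933]  P^+=[0.3784 -0.1010; -0.1010 0.2671]
step 2: x^-=[-1.3869, -1.7933]  P^-=[0.4553 -0.0666; -0.0666 0.3371]  H_jac=[-0.6118 -0.7910]  S=[0.6769]  K=[-0.3336; -0.3338]  nu=[-2.2470]  x^+=[-0.6372, -1.0433]  P^+=[0.3800 -0.1420; -0.1420 0.2617]

K[1,0] = -0.3338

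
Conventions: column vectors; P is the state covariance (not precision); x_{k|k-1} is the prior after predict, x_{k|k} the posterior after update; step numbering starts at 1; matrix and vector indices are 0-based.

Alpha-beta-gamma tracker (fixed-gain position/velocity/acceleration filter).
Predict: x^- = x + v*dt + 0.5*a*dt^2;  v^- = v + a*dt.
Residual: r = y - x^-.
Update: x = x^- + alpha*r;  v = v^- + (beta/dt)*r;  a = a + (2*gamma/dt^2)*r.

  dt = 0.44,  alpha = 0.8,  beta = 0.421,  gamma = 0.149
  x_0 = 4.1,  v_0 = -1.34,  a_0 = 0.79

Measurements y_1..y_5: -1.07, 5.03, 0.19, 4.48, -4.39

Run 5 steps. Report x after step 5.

step 1: x_pred=3.5869  r=-4.6569  x^+=-0.1386  v^+=-5.4482  a^+=-6.3781
step 2: x_pred=-3.1532  r=8.1832  x^+=3.3934  v^+=-0.4247  a^+=6.2180
step 3: x_pred=3.8084  r=-3.6184  x^+=0.9137  v^+=-1.1509  a^+=0.6483
step 4: x_pred=0.4700  r=4.0100  x^+=3.6780  v^+=2.9712  a^+=6.8207
step 5: x_pred=5.6456  r=-10.0356  x^+=-2.3829  v^+=-3.6299  a^+=-8.6266

x_post = -2.3829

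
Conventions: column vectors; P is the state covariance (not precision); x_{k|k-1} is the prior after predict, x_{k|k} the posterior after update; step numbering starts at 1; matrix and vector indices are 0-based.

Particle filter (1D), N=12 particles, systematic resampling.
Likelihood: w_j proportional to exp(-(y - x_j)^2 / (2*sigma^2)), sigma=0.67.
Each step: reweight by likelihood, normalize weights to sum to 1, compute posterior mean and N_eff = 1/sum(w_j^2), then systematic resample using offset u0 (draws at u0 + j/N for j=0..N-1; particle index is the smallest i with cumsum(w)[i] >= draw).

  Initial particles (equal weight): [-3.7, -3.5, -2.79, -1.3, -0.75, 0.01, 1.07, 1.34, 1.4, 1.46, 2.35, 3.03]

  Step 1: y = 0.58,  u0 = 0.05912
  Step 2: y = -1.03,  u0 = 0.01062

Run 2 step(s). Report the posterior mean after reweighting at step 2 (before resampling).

post_mean = 0.0479

step 1: w=[0.0000, 0.0000, 0.0000, 0.0063, 0.0454, 0.2266, 0.2491, 0.1710, 0.1539, 0.1374, 0.0099, 0.0004]  mean=0.8962  Neff=5.3367  idx=[5, 5, 5, 6, 6, 6, 7, 7, 8, 8, 9, 9]
step 2: w=[0.3223, 0.3223, 0.3223, 0.0079, 0.0079, 0.0079, 0.0021, 0.0021, 0.0015, 0.0015, 0.0011, 0.0011]  mean=0.0479  Neff=3.2062  idx=[0, 0, 0, 0, 1, 1, 1, 1, 2, 2, 2, 2]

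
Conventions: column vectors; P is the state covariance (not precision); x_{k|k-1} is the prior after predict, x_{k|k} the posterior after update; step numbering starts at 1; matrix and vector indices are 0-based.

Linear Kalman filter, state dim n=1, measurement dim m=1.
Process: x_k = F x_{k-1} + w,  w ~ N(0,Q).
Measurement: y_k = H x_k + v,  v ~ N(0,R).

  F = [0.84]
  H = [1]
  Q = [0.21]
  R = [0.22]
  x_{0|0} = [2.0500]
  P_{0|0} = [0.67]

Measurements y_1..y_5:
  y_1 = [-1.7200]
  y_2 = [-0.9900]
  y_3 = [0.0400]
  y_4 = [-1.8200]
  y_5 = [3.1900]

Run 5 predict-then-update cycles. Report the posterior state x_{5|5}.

x_post = [1.4289]

step 1: x^-=[1.7220]  P^-=[0.6828]  S=[0.9028]  K=[0.7563]  nu=[-3.4420]  x^+=[-0.8812]  P^+=[0.1664]
step 2: x^-=[-0.7402]  P^-=[0.3274]  S=[0.5474]  K=[0.5981]  nu=[-0.2498]  x^+=[-0.8896]  P^+=[0.1316]
step 3: x^-=[-0.7473]  P^-=[0.3028]  S=[0.5228]  K=[0.5792]  nu=[0.7873]  x^+=[-0.2913]  P^+=[0.1274]
step 4: x^-=[-0.2447]  P^-=[0.2999]  S=[0.5199]  K=[0.5769]  nu=[-1.5753]  x^+=[-1.1534]  P^+=[0.1269]
step 5: x^-=[-0.9689]  P^-=[0.2995]  S=[0.5195]  K=[0.5766]  nu=[4.1589]  x^+=[1.4289]  P^+=[0.1268]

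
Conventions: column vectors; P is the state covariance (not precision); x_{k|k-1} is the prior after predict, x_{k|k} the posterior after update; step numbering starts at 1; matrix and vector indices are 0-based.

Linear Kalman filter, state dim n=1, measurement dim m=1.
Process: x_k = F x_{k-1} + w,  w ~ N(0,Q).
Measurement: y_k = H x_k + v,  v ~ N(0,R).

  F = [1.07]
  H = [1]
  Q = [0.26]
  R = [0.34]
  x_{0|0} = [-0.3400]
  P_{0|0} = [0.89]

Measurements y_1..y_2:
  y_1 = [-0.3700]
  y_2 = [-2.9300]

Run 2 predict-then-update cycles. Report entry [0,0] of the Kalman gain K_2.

K[0,0] = 0.6254

step 1: x^-=[-0.3638]  P^-=[1.2790]  S=[1.6190]  K=[0.7900]  nu=[-0.0062]  x^+=[-0.3687]  P^+=[0.2686]
step 2: x^-=[-0.3945]  P^-=[0.5675]  S=[0.9075]  K=[0.6254]  nu=[-2.5355]  x^+=[-1.9801]  P^+=[0.2126]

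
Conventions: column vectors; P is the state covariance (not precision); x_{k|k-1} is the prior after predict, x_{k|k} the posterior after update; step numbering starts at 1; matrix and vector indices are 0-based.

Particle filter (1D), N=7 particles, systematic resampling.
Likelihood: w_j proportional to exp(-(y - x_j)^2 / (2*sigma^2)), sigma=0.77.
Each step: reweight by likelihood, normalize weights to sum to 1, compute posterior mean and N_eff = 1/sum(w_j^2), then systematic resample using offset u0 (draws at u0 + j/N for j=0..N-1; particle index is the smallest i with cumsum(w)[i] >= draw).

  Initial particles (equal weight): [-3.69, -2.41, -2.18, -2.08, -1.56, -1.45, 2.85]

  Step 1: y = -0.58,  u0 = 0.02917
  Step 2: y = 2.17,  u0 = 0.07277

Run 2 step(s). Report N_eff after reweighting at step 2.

step 1: w=[0.0002, 0.0457, 0.0889, 0.1155, 0.3427, 0.4069, 0.0000]  mean=-1.6696  Neff=3.2644  idx=[1, 3, 4, 4, 5, 5, 5]
step 2: w=[0.0003, 0.0038, 0.1255, 0.1255, 0.2483, 0.2483, 0.2483]  mean=-1.4803  Neff=4.6202  idx=[2, 3, 4, 4, 5, 6, 6]

N_eff = 4.6202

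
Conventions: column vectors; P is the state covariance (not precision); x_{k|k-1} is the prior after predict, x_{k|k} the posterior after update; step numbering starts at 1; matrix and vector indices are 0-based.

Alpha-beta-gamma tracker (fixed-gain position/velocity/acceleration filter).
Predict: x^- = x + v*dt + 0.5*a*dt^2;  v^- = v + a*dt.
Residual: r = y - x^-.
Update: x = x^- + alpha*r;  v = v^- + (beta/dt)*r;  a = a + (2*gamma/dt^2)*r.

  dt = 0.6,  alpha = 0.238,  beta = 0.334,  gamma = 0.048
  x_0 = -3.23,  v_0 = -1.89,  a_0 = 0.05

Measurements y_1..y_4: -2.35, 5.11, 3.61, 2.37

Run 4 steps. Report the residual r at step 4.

resid = -4.9524

step 1: x_pred=-4.3550  r=2.0050  x^+=-3.8778  v^+=-0.7439  a^+=0.5847
step 2: x_pred=-4.2189  r=9.3289  x^+=-1.9986  v^+=4.8000  a^+=3.0724
step 3: x_pred=1.4344  r=2.1756  x^+=1.9522  v^+=7.8545  a^+=3.6525
step 4: x_pred=7.3224  r=-4.9524  x^+=6.1437  v^+=7.2892  a^+=2.3319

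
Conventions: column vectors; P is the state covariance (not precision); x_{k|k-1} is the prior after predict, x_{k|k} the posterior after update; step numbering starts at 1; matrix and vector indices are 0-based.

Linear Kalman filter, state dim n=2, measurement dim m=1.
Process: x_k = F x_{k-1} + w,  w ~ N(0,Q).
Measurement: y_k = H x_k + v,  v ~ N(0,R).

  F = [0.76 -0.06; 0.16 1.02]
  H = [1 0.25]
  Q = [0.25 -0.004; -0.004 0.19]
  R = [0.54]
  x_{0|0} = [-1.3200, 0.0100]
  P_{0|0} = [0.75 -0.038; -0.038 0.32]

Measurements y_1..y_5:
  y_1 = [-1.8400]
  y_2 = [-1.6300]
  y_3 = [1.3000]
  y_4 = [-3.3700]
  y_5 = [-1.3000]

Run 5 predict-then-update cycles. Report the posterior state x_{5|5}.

step 1: x^-=[-1.0038, -0.2010]  P^-=[0.6878 0.0385; 0.0385 0.5297]  S=[1.2802]  K=[0.5448; 0.1335]  nu=[-0.7860]  x^+=[-1.4320, -0.3060]  P^+=[0.3078 -0.0546; -0.0546 0.5069]
step 2: x^-=[-1.0700, -0.5412]  P^-=[0.4346 -0.0394; -0.0394 0.7074]  S=[0.9991]  K=[0.4251; 0.1376]  nu=[-0.4247]  x^+=[-1.2505, -0.5996]  P^+=[0.2540 -0.0978; -0.0978 0.6885]
step 3: x^-=[-0.9144, -0.8117]  P^-=[0.4081 -0.0902; -0.0902 0.8809]  S=[0.9581]  K=[0.4025; 0.1358]  nu=[2.4174]  x^+=[0.0584, -0.4835]  P^+=[0.2529 -0.1425; -0.1425 0.8632]
step 4: x^-=[0.0734, -0.4838]  P^-=[0.4122 -0.1352; -0.1352 1.0481]  S=[0.9501]  K=[0.3983; 0.1335]  nu=[-3.3225]  x^+=[-1.2498, -0.9274]  P^+=[0.2615 -0.1857; -0.1857 1.0311]
step 5: x^-=[-0.8942, -1.1459]  P^-=[0.4217 -0.1775; -0.1775 1.2089]  S=[0.9485]  K=[0.3978; 0.1315]  nu=[-0.1193]  x^+=[-0.9417, -1.1616]  P^+=[0.2716 -0.2271; -0.2271 1.1925]

x_post = [-0.9417, -1.1616]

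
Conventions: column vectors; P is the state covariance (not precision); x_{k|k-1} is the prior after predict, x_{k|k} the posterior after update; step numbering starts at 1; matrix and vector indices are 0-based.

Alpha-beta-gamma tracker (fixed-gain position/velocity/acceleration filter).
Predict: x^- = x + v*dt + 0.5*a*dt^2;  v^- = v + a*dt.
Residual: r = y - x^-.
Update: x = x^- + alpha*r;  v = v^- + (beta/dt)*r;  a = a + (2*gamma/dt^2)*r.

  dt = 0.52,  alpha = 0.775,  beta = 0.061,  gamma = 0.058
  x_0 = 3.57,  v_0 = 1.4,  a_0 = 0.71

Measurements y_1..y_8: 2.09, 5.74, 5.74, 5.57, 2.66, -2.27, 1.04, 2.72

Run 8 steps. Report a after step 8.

step 1: x_pred=4.3940  r=-2.3040  x^+=2.6084  v^+=1.4989  a^+=-0.2784
step 2: x_pred=3.3502  r=2.3898  x^+=5.2023  v^+=1.6345  a^+=0.7468
step 3: x_pred=6.1532  r=-0.4132  x^+=5.8330  v^+=1.9744  a^+=0.5695
step 4: x_pred=6.9366  r=-1.3666  x^+=5.8775  v^+=2.1102  a^+=-0.0167
step 5: x_pred=6.9725  r=-4.3125  x^+=3.6303  v^+=1.5956  a^+=-1.8668
step 6: x_pred=4.2077  r=-6.4777  x^+=-0.8125  v^+=-0.1350  a^+=-4.6457
step 7: x_pred=-1.5108  r=2.5508  x^+=0.4661  v^+=-2.2515  a^+=-3.5514
step 8: x_pred=-1.1849  r=3.9049  x^+=1.8414  v^+=-3.6402  a^+=-1.8762

a_post = -1.8762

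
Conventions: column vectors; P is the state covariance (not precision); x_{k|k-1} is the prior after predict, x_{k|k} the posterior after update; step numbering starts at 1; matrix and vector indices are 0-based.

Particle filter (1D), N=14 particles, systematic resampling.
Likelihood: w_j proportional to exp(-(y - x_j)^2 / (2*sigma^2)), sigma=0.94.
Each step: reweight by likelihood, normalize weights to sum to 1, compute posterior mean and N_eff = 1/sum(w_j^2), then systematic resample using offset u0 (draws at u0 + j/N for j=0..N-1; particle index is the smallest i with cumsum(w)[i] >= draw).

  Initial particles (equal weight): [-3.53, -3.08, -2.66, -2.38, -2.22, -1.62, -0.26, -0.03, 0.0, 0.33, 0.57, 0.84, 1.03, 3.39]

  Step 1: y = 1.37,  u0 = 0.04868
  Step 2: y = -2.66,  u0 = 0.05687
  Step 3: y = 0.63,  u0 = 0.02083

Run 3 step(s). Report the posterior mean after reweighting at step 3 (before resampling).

post_mean = 0.0738

step 1: w=[0.0000, 0.0000, 0.0000, 0.0001, 0.0002, 0.0016, 0.0551, 0.0818, 0.0857, 0.1345, 0.1726, 0.2115, 0.2323, 0.0246]  mean=0.6232  Neff=6.0884  idx=[6, 7, 8, 9, 9, 10, 10, 11, 11, 11, 12, 12, 12, 13]
step 2: w=[0.3878, 0.2015, 0.1842, 0.0641, 0.0641, 0.0276, 0.0276, 0.0099, 0.0099, 0.0099, 0.0045, 0.0045, 0.0045, 0.0000]  mean=0.0058  Neff=4.2558  idx=[0, 0, 0, 0, 0, 1, 1, 1, 2, 2, 2, 4, 5, 9]
step 3: w=[0.0588, 0.0588, 0.0588, 0.0588, 0.0588, 0.0720, 0.0720, 0.0720, 0.0736, 0.0736, 0.0736, 0.0875, 0.0919, 0.0898]  mean=0.0738  Neff=13.6511  idx=[0, 1, 2, 3, 5, 6, 7, 8, 9, 10, 11, 11, 12, 13]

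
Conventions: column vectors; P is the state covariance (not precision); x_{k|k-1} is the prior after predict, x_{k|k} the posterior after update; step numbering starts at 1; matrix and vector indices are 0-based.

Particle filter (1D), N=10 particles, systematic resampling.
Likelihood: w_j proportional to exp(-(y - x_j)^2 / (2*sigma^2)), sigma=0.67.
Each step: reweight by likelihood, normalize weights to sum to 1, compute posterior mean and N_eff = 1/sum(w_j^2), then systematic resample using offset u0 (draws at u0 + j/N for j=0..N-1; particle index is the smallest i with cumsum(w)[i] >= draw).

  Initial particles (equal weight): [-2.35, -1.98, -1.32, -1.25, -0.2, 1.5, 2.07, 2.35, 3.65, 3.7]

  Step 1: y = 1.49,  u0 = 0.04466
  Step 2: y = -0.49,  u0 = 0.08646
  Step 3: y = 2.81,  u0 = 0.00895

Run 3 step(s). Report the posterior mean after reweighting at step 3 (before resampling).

step 1: w=[0.0000, 0.0000, 0.0001, 0.0001, 0.0191, 0.4591, 0.3157, 0.2015, 0.0025, 0.0020]  mean=1.8281  Neff=2.8460  idx=[5, 5, 5, 5, 5, 6, 6, 6, 7, 7]
step 2: w=[0.1928, 0.1928, 0.1928, 0.1928, 0.1928, 0.0107, 0.0107, 0.0107, 0.0020, 0.0020]  mean=1.5217  Neff=5.3720  idx=[0, 0, 1, 2, 2, 3, 3, 4, 4, 7]
step 3: w=[0.0789, 0.0789, 0.0789, 0.0789, 0.0789, 0.0789, 0.0789, 0.0789, 0.0789, 0.2899]  mean=1.6653  Neff=7.1386  idx=[0, 1, 2, 3, 5, 6, 7, 8, 9, 9]

post_mean = 1.6653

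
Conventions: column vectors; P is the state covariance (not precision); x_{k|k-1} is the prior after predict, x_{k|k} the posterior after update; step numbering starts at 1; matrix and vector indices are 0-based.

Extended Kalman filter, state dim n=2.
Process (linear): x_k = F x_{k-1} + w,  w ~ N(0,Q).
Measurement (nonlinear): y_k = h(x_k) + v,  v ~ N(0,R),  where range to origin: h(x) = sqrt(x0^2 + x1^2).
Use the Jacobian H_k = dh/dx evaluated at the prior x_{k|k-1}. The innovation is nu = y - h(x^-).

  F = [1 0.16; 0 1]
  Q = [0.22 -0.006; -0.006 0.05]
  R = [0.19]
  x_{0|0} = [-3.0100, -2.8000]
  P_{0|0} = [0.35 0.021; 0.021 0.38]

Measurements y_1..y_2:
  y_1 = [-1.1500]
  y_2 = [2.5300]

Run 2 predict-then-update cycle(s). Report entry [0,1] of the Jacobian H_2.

H_jac[0,1] = -0.9957

step 1: x^-=[-3.4580, -2.8000]  P^-=[0.5864 0.0758; 0.0758 0.4300]  H_jac=[-0.7772 -0.6293]  S=[0.7886]  K=[-0.6384; -0.4178]  nu=[-5.5995]  x^+=[0.1167, -0.4605]  P^+=[0.2650 -0.1346; -0.1346 0.2923]
step 2: x^-=[0.0431, -0.4605]  P^-=[0.4495 -0.0938; -0.0938 0.3423]  H_jac=[0.0931 -0.9957]  S=[0.5506]  K=[0.2456; -0.6348]  nu=[2.0675]  x^+=[0.5508, -1.7730]  P^+=[0.4162 -0.0079; -0.0079 0.1204]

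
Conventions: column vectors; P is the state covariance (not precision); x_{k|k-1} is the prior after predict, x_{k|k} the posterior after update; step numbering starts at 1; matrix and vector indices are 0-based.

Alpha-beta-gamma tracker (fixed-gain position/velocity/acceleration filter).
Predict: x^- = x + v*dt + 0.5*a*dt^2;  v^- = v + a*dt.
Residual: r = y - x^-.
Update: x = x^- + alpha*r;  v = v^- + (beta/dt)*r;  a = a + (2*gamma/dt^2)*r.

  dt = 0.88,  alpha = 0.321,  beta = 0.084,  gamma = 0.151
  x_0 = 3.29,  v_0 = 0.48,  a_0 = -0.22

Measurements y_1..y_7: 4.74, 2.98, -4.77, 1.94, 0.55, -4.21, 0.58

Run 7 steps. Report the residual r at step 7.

step 1: x_pred=3.6272  r=1.1128  x^+=3.9844  v^+=0.3926  a^+=0.2140
step 2: x_pred=4.4128  r=-1.4328  x^+=3.9529  v^+=0.4441  a^+=-0.3448
step 3: x_pred=4.2102  r=-8.9802  x^+=1.3276  v^+=-0.7165  a^+=-3.8469
step 4: x_pred=-0.7925  r=2.7325  x^+=0.0847  v^+=-3.8409  a^+=-2.7813
step 5: x_pred=-4.3722  r=4.9222  x^+=-2.7922  v^+=-5.8186  a^+=-0.8617
step 6: x_pred=-8.2462  r=4.0362  x^+=-6.9506  v^+=-6.1916  a^+=0.7123
step 7: x_pred=-12.1234  r=12.7034  x^+=-8.0456  v^+=-4.3522  a^+=5.6664

resid = 12.7034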